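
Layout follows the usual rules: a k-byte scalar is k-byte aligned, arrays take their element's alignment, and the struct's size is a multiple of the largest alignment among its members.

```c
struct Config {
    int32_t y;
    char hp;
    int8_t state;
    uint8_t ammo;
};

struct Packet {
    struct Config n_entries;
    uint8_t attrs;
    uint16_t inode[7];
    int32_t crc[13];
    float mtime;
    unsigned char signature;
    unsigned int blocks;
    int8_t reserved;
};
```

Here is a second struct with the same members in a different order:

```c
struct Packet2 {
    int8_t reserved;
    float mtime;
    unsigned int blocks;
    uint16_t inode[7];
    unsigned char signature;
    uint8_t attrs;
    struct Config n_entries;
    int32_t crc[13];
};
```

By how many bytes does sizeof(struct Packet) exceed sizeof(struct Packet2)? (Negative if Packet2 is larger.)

4

Config: @0: y [4B, align 4] → 4; @4: hp [1B, align 1] → 5; @5: state [1B, align 1] → 6; @6: ammo [1B, align 1] → 7; +1 tail pad (align 4); size 8, align 4
@0: n_entries [8B, align 4] → 8
@8: attrs [1B, align 1] → 9
+1 pad (align 2)
@10: inode [14B, align 2] → 24
@24: crc [52B, align 4] → 76
@76: mtime [4B, align 4] → 80
@80: signature [1B, align 1] → 81
+3 pad (align 4)
@84: blocks [4B, align 4] → 88
@88: reserved [1B, align 1] → 89
+3 tail pad (align 4)
size 92, align 4
— Packet2 —
@0: reserved [1B, align 1] → 1
+3 pad (align 4)
@4: mtime [4B, align 4] → 8
@8: blocks [4B, align 4] → 12
@12: inode [14B, align 2] → 26
@26: signature [1B, align 1] → 27
@27: attrs [1B, align 1] → 28
@28: n_entries [8B, align 4] → 36
@36: crc [52B, align 4] → 88
size 88, align 4
92 − 88 = 4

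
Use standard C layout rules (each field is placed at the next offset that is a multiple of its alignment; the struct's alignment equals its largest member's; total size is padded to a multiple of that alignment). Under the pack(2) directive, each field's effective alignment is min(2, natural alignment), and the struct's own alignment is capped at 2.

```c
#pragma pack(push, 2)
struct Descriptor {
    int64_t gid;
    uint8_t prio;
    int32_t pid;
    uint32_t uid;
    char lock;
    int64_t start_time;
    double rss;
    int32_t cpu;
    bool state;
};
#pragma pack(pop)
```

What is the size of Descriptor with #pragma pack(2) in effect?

42

0..8  gid  (8B, 2-aligned)
8..9  prio  (1B, 1-aligned)
9..10  -- padding (1B)
10..14  pid  (4B, 2-aligned)
14..18  uid  (4B, 2-aligned)
18..19  lock  (1B, 1-aligned)
19..20  -- padding (1B)
20..28  start_time  (8B, 2-aligned)
28..36  rss  (8B, 2-aligned)
36..40  cpu  (4B, 2-aligned)
40..41  state  (1B, 1-aligned)
41..42  -- tail padding (1B)
sizeof = 42, alignof = 2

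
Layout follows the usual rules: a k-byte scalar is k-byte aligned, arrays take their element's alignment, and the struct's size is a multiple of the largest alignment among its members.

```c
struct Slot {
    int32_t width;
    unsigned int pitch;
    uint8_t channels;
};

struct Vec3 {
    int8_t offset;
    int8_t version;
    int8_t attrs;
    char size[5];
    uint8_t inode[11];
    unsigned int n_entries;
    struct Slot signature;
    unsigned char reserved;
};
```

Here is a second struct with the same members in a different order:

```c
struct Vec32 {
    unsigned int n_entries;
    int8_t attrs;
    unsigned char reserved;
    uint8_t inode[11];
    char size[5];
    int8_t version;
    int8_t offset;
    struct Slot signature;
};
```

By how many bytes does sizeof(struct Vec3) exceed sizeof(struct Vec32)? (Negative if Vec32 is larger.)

4

Slot: width at 0 (size 4, align 4) → ends 4; pitch at 4 (size 4, align 4) → ends 8; channels at 8 (size 1, align 1) → ends 9; tail pad 3 to reach multiple of 4; total 12 bytes, alignment 4
offset at 0 (size 1, align 1) → ends 1
version at 1 (size 1, align 1) → ends 2
attrs at 2 (size 1, align 1) → ends 3
size at 3 (size 5, align 1) → ends 8
inode at 8 (size 11, align 1) → ends 19
pad 1 to align 4 for n_entries
n_entries at 20 (size 4, align 4) → ends 24
signature at 24 (size 12, align 4) → ends 36
reserved at 36 (size 1, align 1) → ends 37
tail pad 3 to reach multiple of 4
total 40 bytes, alignment 4
— Vec32 —
n_entries at 0 (size 4, align 4) → ends 4
attrs at 4 (size 1, align 1) → ends 5
reserved at 5 (size 1, align 1) → ends 6
inode at 6 (size 11, align 1) → ends 17
size at 17 (size 5, align 1) → ends 22
version at 22 (size 1, align 1) → ends 23
offset at 23 (size 1, align 1) → ends 24
signature at 24 (size 12, align 4) → ends 36
total 36 bytes, alignment 4
40 − 36 = 4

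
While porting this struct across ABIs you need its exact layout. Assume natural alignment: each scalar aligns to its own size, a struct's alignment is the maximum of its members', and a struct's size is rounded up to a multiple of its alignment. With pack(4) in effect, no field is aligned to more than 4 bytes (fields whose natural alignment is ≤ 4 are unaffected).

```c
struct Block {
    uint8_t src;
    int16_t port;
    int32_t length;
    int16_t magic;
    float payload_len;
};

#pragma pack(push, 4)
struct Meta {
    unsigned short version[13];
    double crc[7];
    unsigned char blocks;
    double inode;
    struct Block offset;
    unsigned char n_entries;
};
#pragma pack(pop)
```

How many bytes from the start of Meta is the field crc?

28

Block: src at 0 (size 1, align 1) → ends 1; pad 1 to align 2 for port; port at 2 (size 2, align 2) → ends 4; length at 4 (size 4, align 4) → ends 8; magic at 8 (size 2, align 2) → ends 10; pad 2 to align 4 for payload_len; payload_len at 12 (size 4, align 4) → ends 16; total 16 bytes, alignment 4
version at 0 (size 26, align 2) → ends 26
pad 2 to align 4 for crc
crc at 28 (size 56, align 4) → ends 84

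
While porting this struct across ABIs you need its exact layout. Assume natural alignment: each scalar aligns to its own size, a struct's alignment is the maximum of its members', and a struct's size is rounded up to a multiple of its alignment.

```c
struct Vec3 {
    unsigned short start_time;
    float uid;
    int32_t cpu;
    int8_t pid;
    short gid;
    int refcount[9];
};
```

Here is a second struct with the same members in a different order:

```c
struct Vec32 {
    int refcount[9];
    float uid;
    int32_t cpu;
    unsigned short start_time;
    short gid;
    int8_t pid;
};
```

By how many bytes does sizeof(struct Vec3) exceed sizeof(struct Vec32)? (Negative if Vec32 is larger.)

0..2  start_time  (2B, 2-aligned)
2..4  -- padding (2B)
4..8  uid  (4B, 4-aligned)
8..12  cpu  (4B, 4-aligned)
12..13  pid  (1B, 1-aligned)
13..14  -- padding (1B)
14..16  gid  (2B, 2-aligned)
16..52  refcount  (36B, 4-aligned)
sizeof = 52, alignof = 4
— Vec32 —
0..36  refcount  (36B, 4-aligned)
36..40  uid  (4B, 4-aligned)
40..44  cpu  (4B, 4-aligned)
44..46  start_time  (2B, 2-aligned)
46..48  gid  (2B, 2-aligned)
48..49  pid  (1B, 1-aligned)
49..52  -- tail padding (3B)
sizeof = 52, alignof = 4
52 − 52 = 0

0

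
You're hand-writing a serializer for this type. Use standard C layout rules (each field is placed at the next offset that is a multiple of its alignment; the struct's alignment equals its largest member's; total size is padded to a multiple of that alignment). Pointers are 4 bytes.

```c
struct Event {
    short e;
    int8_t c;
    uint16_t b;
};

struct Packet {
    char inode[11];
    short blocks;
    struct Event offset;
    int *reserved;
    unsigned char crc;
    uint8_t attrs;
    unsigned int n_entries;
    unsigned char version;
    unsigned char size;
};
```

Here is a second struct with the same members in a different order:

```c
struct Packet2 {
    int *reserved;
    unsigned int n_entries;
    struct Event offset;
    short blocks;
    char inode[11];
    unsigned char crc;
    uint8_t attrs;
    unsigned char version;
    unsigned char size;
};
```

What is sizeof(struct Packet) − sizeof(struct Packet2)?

Event: e at 0 (size 2, align 2) → ends 2; c at 2 (size 1, align 1) → ends 3; pad 1 to align 2 for b; b at 4 (size 2, align 2) → ends 6; total 6 bytes, alignment 2
inode at 0 (size 11, align 1) → ends 11
pad 1 to align 2 for blocks
blocks at 12 (size 2, align 2) → ends 14
offset at 14 (size 6, align 2) → ends 20
reserved at 20 (size 4, align 4) → ends 24
crc at 24 (size 1, align 1) → ends 25
attrs at 25 (size 1, align 1) → ends 26
pad 2 to align 4 for n_entries
n_entries at 28 (size 4, align 4) → ends 32
version at 32 (size 1, align 1) → ends 33
size at 33 (size 1, align 1) → ends 34
tail pad 2 to reach multiple of 4
total 36 bytes, alignment 4
— Packet2 —
reserved at 0 (size 4, align 4) → ends 4
n_entries at 4 (size 4, align 4) → ends 8
offset at 8 (size 6, align 2) → ends 14
blocks at 14 (size 2, align 2) → ends 16
inode at 16 (size 11, align 1) → ends 27
crc at 27 (size 1, align 1) → ends 28
attrs at 28 (size 1, align 1) → ends 29
version at 29 (size 1, align 1) → ends 30
size at 30 (size 1, align 1) → ends 31
tail pad 1 to reach multiple of 4
total 32 bytes, alignment 4
36 − 32 = 4

4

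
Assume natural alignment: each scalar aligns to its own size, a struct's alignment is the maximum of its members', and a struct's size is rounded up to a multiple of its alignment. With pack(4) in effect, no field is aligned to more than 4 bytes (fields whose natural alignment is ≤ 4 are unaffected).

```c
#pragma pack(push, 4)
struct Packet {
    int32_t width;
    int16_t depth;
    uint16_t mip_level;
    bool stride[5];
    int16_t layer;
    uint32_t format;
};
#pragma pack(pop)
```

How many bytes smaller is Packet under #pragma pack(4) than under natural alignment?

natural layout:
  @0: width [4B, align 4] → 4
  @4: depth [2B, align 2] → 6
  @6: mip_level [2B, align 2] → 8
  @8: stride [5B, align 1] → 13
  +1 pad (align 2)
  @14: layer [2B, align 2] → 16
  @16: format [4B, align 4] → 20
  size 20, align 4
packed(4) layout:
  @0: width [4B, align 4] → 4
  @4: depth [2B, align 2] → 6
  @6: mip_level [2B, align 2] → 8
  @8: stride [5B, align 1] → 13
  +1 pad (align 2)
  @14: layer [2B, align 2] → 16
  @16: format [4B, align 4] → 20
  size 20, align 4
20 − 20 = 0

0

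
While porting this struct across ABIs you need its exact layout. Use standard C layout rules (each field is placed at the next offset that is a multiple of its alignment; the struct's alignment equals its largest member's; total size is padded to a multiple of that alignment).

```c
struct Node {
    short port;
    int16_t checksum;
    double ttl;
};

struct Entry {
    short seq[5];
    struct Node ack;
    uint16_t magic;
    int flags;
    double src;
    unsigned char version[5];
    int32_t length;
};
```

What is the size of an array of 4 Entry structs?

Node: @0: port [2B, align 2] → 2; @2: checksum [2B, align 2] → 4; +4 pad (align 8); @8: ttl [8B, align 8] → 16; size 16, align 8
@0: seq [10B, align 2] → 10
+6 pad (align 8)
@16: ack [16B, align 8] → 32
@32: magic [2B, align 2] → 34
+2 pad (align 4)
@36: flags [4B, align 4] → 40
@40: src [8B, align 8] → 48
@48: version [5B, align 1] → 53
+3 pad (align 4)
@56: length [4B, align 4] → 60
+4 tail pad (align 8)
size 64, align 8
array of 4: 4 × 64 = 256

256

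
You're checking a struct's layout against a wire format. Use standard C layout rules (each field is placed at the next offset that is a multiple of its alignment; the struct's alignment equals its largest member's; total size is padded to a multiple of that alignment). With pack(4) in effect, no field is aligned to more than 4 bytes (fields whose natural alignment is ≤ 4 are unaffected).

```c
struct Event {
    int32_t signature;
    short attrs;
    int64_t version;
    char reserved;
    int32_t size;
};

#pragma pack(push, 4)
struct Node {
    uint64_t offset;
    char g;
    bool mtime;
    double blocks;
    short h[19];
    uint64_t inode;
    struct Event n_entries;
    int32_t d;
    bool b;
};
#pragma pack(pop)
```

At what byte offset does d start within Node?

Event: 0..4  signature  (4B, 4-aligned); 4..6  attrs  (2B, 2-aligned); 6..8  -- padding (2B); 8..16  version  (8B, 8-aligned); 16..17  reserved  (1B, 1-aligned); 17..20  -- padding (3B); 20..24  size  (4B, 4-aligned); sizeof = 24, alignof = 8
0..8  offset  (8B, 4-aligned)
8..9  g  (1B, 1-aligned)
9..10  mtime  (1B, 1-aligned)
10..12  -- padding (2B)
12..20  blocks  (8B, 4-aligned)
20..58  h  (38B, 2-aligned)
58..60  -- padding (2B)
60..68  inode  (8B, 4-aligned)
68..92  n_entries  (24B, 4-aligned)
92..96  d  (4B, 4-aligned)

92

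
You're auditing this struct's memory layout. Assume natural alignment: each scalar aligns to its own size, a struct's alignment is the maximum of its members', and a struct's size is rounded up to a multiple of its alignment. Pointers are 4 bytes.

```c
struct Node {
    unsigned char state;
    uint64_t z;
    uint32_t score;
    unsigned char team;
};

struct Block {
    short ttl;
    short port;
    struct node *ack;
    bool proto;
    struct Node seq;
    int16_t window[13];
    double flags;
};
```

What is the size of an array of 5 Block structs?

400

Node: @0: state [1B, align 1] → 1; +7 pad (align 8); @8: z [8B, align 8] → 16; @16: score [4B, align 4] → 20; @20: team [1B, align 1] → 21; +3 tail pad (align 8); size 24, align 8
@0: ttl [2B, align 2] → 2
@2: port [2B, align 2] → 4
@4: ack [4B, align 4] → 8
@8: proto [1B, align 1] → 9
+7 pad (align 8)
@16: seq [24B, align 8] → 40
@40: window [26B, align 2] → 66
+6 pad (align 8)
@72: flags [8B, align 8] → 80
size 80, align 8
array of 5: 5 × 80 = 400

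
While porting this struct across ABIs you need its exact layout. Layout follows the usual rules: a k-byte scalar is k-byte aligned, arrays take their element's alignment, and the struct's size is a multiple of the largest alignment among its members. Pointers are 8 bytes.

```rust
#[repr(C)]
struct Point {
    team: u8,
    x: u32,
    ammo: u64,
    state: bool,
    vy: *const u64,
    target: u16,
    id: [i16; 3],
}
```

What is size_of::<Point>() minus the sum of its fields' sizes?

10

team at 0 (size 1, align 1) → ends 1
pad 3 to align 4 for x
x at 4 (size 4, align 4) → ends 8
ammo at 8 (size 8, align 8) → ends 16
state at 16 (size 1, align 1) → ends 17
pad 7 to align 8 for vy
vy at 24 (size 8, align 8) → ends 32
target at 32 (size 2, align 2) → ends 34
id at 34 (size 6, align 2) → ends 40
total 40 bytes, alignment 8
data bytes 30, size 40 → padding 10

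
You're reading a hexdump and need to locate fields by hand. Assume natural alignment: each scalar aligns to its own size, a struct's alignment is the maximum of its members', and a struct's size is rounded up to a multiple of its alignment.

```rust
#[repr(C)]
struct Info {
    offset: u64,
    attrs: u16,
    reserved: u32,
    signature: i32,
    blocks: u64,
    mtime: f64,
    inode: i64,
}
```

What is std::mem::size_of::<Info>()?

48

0..8  offset  (8B, 8-aligned)
8..10  attrs  (2B, 2-aligned)
10..12  -- padding (2B)
12..16  reserved  (4B, 4-aligned)
16..20  signature  (4B, 4-aligned)
20..24  -- padding (4B)
24..32  blocks  (8B, 8-aligned)
32..40  mtime  (8B, 8-aligned)
40..48  inode  (8B, 8-aligned)
sizeof = 48, alignof = 8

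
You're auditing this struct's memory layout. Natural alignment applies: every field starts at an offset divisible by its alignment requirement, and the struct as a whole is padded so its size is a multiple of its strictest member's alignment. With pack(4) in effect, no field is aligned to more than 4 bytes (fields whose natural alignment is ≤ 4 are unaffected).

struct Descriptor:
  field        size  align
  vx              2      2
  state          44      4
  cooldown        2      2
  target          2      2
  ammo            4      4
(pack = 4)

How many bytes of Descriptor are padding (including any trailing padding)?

2

@0: vx [2B, align 2] → 2
+2 pad (align 4)
@4: state [44B, align 4] → 48
@48: cooldown [2B, align 2] → 50
@50: target [2B, align 2] → 52
@52: ammo [4B, align 4] → 56
size 56, align 4
data bytes 54, size 56 → padding 2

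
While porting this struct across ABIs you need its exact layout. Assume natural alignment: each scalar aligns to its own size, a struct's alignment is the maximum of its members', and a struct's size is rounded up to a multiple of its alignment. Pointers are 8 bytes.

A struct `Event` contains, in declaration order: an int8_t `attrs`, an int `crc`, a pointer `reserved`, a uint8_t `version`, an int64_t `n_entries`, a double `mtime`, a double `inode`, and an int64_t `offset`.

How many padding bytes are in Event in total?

0..1  attrs  (1B, 1-aligned)
1..4  -- padding (3B)
4..8  crc  (4B, 4-aligned)
8..16  reserved  (8B, 8-aligned)
16..17  version  (1B, 1-aligned)
17..24  -- padding (7B)
24..32  n_entries  (8B, 8-aligned)
32..40  mtime  (8B, 8-aligned)
40..48  inode  (8B, 8-aligned)
48..56  offset  (8B, 8-aligned)
sizeof = 56, alignof = 8
data bytes 46, size 56 → padding 10

10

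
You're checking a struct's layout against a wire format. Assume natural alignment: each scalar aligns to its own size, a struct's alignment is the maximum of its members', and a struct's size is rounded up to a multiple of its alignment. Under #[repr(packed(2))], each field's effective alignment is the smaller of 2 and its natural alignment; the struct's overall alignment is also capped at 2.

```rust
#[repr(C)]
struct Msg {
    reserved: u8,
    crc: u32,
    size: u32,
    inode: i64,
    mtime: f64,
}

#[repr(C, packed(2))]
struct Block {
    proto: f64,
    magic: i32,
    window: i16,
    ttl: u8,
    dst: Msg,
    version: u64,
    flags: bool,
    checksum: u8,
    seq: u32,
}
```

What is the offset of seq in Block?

58

Msg: 0..1  reserved  (1B, 1-aligned); 1..4  -- padding (3B); 4..8  crc  (4B, 4-aligned); 8..12  size  (4B, 4-aligned); 12..16  -- padding (4B); 16..24  inode  (8B, 8-aligned); 24..32  mtime  (8B, 8-aligned); sizeof = 32, alignof = 8
0..8  proto  (8B, 2-aligned)
8..12  magic  (4B, 2-aligned)
12..14  window  (2B, 2-aligned)
14..15  ttl  (1B, 1-aligned)
15..16  -- padding (1B)
16..48  dst  (32B, 2-aligned)
48..56  version  (8B, 2-aligned)
56..57  flags  (1B, 1-aligned)
57..58  checksum  (1B, 1-aligned)
58..62  seq  (4B, 2-aligned)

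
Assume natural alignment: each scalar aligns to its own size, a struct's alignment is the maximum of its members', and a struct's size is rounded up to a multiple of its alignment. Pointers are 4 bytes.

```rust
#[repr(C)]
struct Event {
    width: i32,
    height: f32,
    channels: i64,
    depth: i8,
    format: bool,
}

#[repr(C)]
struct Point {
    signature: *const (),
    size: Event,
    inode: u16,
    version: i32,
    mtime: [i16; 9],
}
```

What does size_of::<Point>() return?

64

Event: @0: width [4B, align 4] → 4; @4: height [4B, align 4] → 8; @8: channels [8B, align 8] → 16; @16: depth [1B, align 1] → 17; @17: format [1B, align 1] → 18; +6 tail pad (align 8); size 24, align 8
@0: signature [4B, align 4] → 4
+4 pad (align 8)
@8: size [24B, align 8] → 32
@32: inode [2B, align 2] → 34
+2 pad (align 4)
@36: version [4B, align 4] → 40
@40: mtime [18B, align 2] → 58
+6 tail pad (align 8)
size 64, align 8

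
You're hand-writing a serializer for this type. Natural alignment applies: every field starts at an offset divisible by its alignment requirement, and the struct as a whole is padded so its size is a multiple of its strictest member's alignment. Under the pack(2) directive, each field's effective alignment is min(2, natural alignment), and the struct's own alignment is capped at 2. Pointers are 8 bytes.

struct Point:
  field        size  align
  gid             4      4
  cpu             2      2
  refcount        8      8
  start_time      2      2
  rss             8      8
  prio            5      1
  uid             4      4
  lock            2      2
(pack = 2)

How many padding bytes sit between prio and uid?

1

@0: gid [4B, align 2] → 4
@4: cpu [2B, align 2] → 6
@6: refcount [8B, align 2] → 14
@14: start_time [2B, align 2] → 16
@16: rss [8B, align 2] → 24
@24: prio [5B, align 1] → 29
+1 pad (align 2)
@30: uid [4B, align 2] → 34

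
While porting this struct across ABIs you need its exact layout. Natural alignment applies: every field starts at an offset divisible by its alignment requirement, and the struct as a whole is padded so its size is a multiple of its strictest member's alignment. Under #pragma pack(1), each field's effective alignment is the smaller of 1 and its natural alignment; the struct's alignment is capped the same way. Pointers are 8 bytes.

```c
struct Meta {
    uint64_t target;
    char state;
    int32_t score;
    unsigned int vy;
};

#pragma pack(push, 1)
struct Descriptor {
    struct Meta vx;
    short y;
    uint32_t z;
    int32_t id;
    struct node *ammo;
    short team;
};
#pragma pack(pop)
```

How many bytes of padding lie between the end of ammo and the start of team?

0

Meta: target at 0 (size 8, align 8) → ends 8; state at 8 (size 1, align 1) → ends 9; pad 3 to align 4 for score; score at 12 (size 4, align 4) → ends 16; vy at 16 (size 4, align 4) → ends 20; tail pad 4 to reach multiple of 8; total 24 bytes, alignment 8
vx at 0 (size 24, align 1) → ends 24
y at 24 (size 2, align 1) → ends 26
z at 26 (size 4, align 1) → ends 30
id at 30 (size 4, align 1) → ends 34
ammo at 34 (size 8, align 1) → ends 42
team at 42 (size 2, align 1) → ends 44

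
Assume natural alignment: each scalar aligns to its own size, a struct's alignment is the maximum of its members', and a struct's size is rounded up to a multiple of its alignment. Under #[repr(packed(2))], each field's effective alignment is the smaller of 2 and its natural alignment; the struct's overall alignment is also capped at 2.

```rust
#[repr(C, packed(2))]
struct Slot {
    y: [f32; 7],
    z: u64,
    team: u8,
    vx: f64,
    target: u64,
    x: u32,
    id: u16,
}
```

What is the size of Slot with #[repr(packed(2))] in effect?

60

0..28  y  (28B, 2-aligned)
28..36  z  (8B, 2-aligned)
36..37  team  (1B, 1-aligned)
37..38  -- padding (1B)
38..46  vx  (8B, 2-aligned)
46..54  target  (8B, 2-aligned)
54..58  x  (4B, 2-aligned)
58..60  id  (2B, 2-aligned)
sizeof = 60, alignof = 2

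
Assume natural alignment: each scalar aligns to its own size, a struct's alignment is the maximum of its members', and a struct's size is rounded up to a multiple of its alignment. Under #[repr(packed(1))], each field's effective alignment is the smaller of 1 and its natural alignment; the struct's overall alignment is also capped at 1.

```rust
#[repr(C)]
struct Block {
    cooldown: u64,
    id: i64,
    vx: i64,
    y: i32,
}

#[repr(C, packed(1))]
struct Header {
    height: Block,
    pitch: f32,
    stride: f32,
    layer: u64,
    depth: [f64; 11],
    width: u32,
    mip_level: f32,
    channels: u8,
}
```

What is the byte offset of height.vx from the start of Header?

16

Block: cooldown at 0 (size 8, align 8) → ends 8; id at 8 (size 8, align 8) → ends 16; vx at 16 (size 8, align 8) → ends 24; y at 24 (size 4, align 4) → ends 28; tail pad 4 to reach multiple of 8; total 32 bytes, alignment 8
height at 0 (size 32, align 1) → ends 32
within Block: vx at 16
0 + 16 = 16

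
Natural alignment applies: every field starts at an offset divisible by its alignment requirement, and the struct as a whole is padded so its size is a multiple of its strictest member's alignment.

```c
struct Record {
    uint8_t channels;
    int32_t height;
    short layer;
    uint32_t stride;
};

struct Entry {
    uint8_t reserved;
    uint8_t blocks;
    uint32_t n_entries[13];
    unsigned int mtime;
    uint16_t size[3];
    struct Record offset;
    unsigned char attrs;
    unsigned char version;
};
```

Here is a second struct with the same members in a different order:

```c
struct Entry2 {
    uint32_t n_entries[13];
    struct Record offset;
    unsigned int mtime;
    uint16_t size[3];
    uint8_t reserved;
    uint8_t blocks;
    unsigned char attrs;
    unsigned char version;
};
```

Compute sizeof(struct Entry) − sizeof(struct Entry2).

Record: channels at 0 (size 1, align 1) → ends 1; pad 3 to align 4 for height; height at 4 (size 4, align 4) → ends 8; layer at 8 (size 2, align 2) → ends 10; pad 2 to align 4 for stride; stride at 12 (size 4, align 4) → ends 16; total 16 bytes, alignment 4
reserved at 0 (size 1, align 1) → ends 1
blocks at 1 (size 1, align 1) → ends 2
pad 2 to align 4 for n_entries
n_entries at 4 (size 52, align 4) → ends 56
mtime at 56 (size 4, align 4) → ends 60
size at 60 (size 6, align 2) → ends 66
pad 2 to align 4 for offset
offset at 68 (size 16, align 4) → ends 84
attrs at 84 (size 1, align 1) → ends 85
version at 85 (size 1, align 1) → ends 86
tail pad 2 to reach multiple of 4
total 88 bytes, alignment 4
— Entry2 —
n_entries at 0 (size 52, align 4) → ends 52
offset at 52 (size 16, align 4) → ends 68
mtime at 68 (size 4, align 4) → ends 72
size at 72 (size 6, align 2) → ends 78
reserved at 78 (size 1, align 1) → ends 79
blocks at 79 (size 1, align 1) → ends 80
attrs at 80 (size 1, align 1) → ends 81
version at 81 (size 1, align 1) → ends 82
tail pad 2 to reach multiple of 4
total 84 bytes, alignment 4
88 − 84 = 4

4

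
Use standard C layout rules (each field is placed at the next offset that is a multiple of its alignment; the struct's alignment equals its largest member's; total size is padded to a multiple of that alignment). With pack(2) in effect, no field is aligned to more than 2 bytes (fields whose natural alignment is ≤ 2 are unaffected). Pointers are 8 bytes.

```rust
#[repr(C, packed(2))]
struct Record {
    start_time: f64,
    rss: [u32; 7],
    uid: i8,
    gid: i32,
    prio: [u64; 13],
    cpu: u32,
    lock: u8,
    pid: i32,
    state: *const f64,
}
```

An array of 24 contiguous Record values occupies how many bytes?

@0: start_time [8B, align 2] → 8
@8: rss [28B, align 2] → 36
@36: uid [1B, align 1] → 37
+1 pad (align 2)
@38: gid [4B, align 2] → 42
@42: prio [104B, align 2] → 146
@146: cpu [4B, align 2] → 150
@150: lock [1B, align 1] → 151
+1 pad (align 2)
@152: pid [4B, align 2] → 156
@156: state [8B, align 2] → 164
size 164, align 2
array of 24: 24 × 164 = 3936

3936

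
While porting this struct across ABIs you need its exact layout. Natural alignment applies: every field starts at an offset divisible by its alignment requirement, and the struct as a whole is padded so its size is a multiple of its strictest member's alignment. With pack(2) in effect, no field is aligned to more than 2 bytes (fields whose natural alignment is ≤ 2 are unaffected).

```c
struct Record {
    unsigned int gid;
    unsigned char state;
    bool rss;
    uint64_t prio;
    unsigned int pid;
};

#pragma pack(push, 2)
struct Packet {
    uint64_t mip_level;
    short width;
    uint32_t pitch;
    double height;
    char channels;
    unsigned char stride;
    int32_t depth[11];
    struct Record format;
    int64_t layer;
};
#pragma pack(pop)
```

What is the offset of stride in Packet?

23

Record: @0: gid [4B, align 4] → 4; @4: state [1B, align 1] → 5; @5: rss [1B, align 1] → 6; +2 pad (align 8); @8: prio [8B, align 8] → 16; @16: pid [4B, align 4] → 20; +4 tail pad (align 8); size 24, align 8
@0: mip_level [8B, align 2] → 8
@8: width [2B, align 2] → 10
@10: pitch [4B, align 2] → 14
@14: height [8B, align 2] → 22
@22: channels [1B, align 1] → 23
@23: stride [1B, align 1] → 24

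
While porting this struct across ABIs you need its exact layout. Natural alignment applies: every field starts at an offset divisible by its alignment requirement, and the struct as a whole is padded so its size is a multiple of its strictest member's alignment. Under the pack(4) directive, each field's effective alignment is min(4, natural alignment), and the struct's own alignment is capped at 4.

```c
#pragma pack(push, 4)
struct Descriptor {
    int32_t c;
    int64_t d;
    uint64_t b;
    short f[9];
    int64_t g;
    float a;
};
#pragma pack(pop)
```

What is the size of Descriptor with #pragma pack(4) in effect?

52

c at 0 (size 4, align 4) → ends 4
d at 4 (size 8, align 4) → ends 12
b at 12 (size 8, align 4) → ends 20
f at 20 (size 18, align 2) → ends 38
pad 2 to align 4 for g
g at 40 (size 8, align 4) → ends 48
a at 48 (size 4, align 4) → ends 52
total 52 bytes, alignment 4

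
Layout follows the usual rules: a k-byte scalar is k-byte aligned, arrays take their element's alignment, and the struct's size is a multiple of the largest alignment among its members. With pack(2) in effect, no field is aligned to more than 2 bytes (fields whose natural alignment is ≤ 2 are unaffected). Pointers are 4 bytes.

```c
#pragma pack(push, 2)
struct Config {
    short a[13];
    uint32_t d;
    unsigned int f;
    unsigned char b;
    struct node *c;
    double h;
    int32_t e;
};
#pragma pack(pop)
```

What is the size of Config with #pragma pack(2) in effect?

@0: a [26B, align 2] → 26
@26: d [4B, align 2] → 30
@30: f [4B, align 2] → 34
@34: b [1B, align 1] → 35
+1 pad (align 2)
@36: c [4B, align 2] → 40
@40: h [8B, align 2] → 48
@48: e [4B, align 2] → 52
size 52, align 2

52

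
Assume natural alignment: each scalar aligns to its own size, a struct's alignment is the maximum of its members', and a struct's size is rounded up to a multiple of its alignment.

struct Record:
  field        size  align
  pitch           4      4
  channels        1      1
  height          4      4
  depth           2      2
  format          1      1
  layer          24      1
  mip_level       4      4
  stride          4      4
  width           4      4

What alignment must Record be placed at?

member alignments: pitch=4, channels=1, height=4, depth=2, format=1, layer=1, mip_level=4, stride=4, width=4
max = 4

4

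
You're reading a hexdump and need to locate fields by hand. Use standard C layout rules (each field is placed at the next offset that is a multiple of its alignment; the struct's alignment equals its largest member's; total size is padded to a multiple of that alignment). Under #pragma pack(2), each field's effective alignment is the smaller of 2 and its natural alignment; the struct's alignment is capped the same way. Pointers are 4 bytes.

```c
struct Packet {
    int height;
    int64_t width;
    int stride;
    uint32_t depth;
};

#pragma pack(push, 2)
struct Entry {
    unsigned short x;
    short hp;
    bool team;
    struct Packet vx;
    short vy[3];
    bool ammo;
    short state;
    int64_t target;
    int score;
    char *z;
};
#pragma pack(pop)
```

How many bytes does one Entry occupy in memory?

56 bytes

Packet: height at 0 (size 4, align 4) → ends 4; pad 4 to align 8 for width; width at 8 (size 8, align 8) → ends 16; stride at 16 (size 4, align 4) → ends 20; depth at 20 (size 4, align 4) → ends 24; total 24 bytes, alignment 8
x at 0 (size 2, align 2) → ends 2
hp at 2 (size 2, align 2) → ends 4
team at 4 (size 1, align 1) → ends 5
pad 1 to align 2 for vx
vx at 6 (size 24, align 2) → ends 30
vy at 30 (size 6, align 2) → ends 36
ammo at 36 (size 1, align 1) → ends 37
pad 1 to align 2 for state
state at 38 (size 2, align 2) → ends 40
target at 40 (size 8, align 2) → ends 48
score at 48 (size 4, align 2) → ends 52
z at 52 (size 4, align 2) → ends 56
total 56 bytes, alignment 2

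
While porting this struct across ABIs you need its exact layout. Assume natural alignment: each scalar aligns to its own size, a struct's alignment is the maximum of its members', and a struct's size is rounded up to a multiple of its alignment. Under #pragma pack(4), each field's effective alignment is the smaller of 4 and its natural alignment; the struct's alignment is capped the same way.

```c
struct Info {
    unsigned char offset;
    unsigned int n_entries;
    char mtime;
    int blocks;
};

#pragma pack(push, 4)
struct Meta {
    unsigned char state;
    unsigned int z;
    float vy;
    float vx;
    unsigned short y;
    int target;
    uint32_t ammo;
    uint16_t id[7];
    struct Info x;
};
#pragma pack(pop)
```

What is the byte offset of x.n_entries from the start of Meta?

Info: @0: offset [1B, align 1] → 1; +3 pad (align 4); @4: n_entries [4B, align 4] → 8; @8: mtime [1B, align 1] → 9; +3 pad (align 4); @12: blocks [4B, align 4] → 16; size 16, align 4
@0: state [1B, align 1] → 1
+3 pad (align 4)
@4: z [4B, align 4] → 8
@8: vy [4B, align 4] → 12
@12: vx [4B, align 4] → 16
@16: y [2B, align 2] → 18
+2 pad (align 4)
@20: target [4B, align 4] → 24
@24: ammo [4B, align 4] → 28
@28: id [14B, align 2] → 42
+2 pad (align 4)
@44: x [16B, align 4] → 60
within Info: n_entries at 4
44 + 4 = 48

48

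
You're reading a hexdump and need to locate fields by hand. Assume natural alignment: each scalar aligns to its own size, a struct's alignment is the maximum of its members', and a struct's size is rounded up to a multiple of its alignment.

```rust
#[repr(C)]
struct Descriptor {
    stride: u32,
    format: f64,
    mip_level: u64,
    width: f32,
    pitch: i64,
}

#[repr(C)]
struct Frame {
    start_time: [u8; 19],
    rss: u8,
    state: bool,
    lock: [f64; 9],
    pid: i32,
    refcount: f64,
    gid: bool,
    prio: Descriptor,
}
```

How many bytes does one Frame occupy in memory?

160

Descriptor: 0..4  stride  (4B, 4-aligned); 4..8  -- padding (4B); 8..16  format  (8B, 8-aligned); 16..24  mip_level  (8B, 8-aligned); 24..28  width  (4B, 4-aligned); 28..32  -- padding (4B); 32..40  pitch  (8B, 8-aligned); sizeof = 40, alignof = 8
0..19  start_time  (19B, 1-aligned)
19..20  rss  (1B, 1-aligned)
20..21  state  (1B, 1-aligned)
21..24  -- padding (3B)
24..96  lock  (72B, 8-aligned)
96..100  pid  (4B, 4-aligned)
100..104  -- padding (4B)
104..112  refcount  (8B, 8-aligned)
112..113  gid  (1B, 1-aligned)
113..120  -- padding (7B)
120..160  prio  (40B, 8-aligned)
sizeof = 160, alignof = 8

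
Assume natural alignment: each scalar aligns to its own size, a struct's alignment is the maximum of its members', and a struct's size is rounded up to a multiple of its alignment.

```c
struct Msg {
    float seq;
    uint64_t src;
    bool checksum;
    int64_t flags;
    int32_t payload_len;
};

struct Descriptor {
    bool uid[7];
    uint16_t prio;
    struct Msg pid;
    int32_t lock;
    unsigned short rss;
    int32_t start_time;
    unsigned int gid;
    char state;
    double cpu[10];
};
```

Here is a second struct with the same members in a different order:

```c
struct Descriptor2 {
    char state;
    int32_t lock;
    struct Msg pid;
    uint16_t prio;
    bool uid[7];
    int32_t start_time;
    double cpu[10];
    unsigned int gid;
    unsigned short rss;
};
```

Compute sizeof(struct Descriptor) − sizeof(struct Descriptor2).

8

Msg: 0..4  seq  (4B, 4-aligned); 4..8  -- padding (4B); 8..16  src  (8B, 8-aligned); 16..17  checksum  (1B, 1-aligned); 17..24  -- padding (7B); 24..32  flags  (8B, 8-aligned); 32..36  payload_len  (4B, 4-aligned); 36..40  -- tail padding (4B); sizeof = 40, alignof = 8
0..7  uid  (7B, 1-aligned)
7..8  -- padding (1B)
8..10  prio  (2B, 2-aligned)
10..16  -- padding (6B)
16..56  pid  (40B, 8-aligned)
56..60  lock  (4B, 4-aligned)
60..62  rss  (2B, 2-aligned)
62..64  -- padding (2B)
64..68  start_time  (4B, 4-aligned)
68..72  gid  (4B, 4-aligned)
72..73  state  (1B, 1-aligned)
73..80  -- padding (7B)
80..160  cpu  (80B, 8-aligned)
sizeof = 160, alignof = 8
— Descriptor2 —
0..1  state  (1B, 1-aligned)
1..4  -- padding (3B)
4..8  lock  (4B, 4-aligned)
8..48  pid  (40B, 8-aligned)
48..50  prio  (2B, 2-aligned)
50..57  uid  (7B, 1-aligned)
57..60  -- padding (3B)
60..64  start_time  (4B, 4-aligned)
64..144  cpu  (80B, 8-aligned)
144..148  gid  (4B, 4-aligned)
148..150  rss  (2B, 2-aligned)
150..152  -- tail padding (2B)
sizeof = 152, alignof = 8
160 − 152 = 8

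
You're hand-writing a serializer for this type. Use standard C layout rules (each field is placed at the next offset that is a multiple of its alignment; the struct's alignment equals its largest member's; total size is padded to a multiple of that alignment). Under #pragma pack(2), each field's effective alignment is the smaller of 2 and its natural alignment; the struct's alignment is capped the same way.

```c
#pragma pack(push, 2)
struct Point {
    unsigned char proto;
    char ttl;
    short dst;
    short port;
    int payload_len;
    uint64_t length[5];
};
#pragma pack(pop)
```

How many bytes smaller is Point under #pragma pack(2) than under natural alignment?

6

natural layout:
  proto at 0 (size 1, align 1) → ends 1
  ttl at 1 (size 1, align 1) → ends 2
  dst at 2 (size 2, align 2) → ends 4
  port at 4 (size 2, align 2) → ends 6
  pad 2 to align 4 for payload_len
  payload_len at 8 (size 4, align 4) → ends 12
  pad 4 to align 8 for length
  length at 16 (size 40, align 8) → ends 56
  total 56 bytes, alignment 8
packed(2) layout:
  proto at 0 (size 1, align 1) → ends 1
  ttl at 1 (size 1, align 1) → ends 2
  dst at 2 (size 2, align 2) → ends 4
  port at 4 (size 2, align 2) → ends 6
  payload_len at 6 (size 4, align 2) → ends 10
  length at 10 (size 40, align 2) → ends 50
  total 50 bytes, alignment 2
56 − 50 = 6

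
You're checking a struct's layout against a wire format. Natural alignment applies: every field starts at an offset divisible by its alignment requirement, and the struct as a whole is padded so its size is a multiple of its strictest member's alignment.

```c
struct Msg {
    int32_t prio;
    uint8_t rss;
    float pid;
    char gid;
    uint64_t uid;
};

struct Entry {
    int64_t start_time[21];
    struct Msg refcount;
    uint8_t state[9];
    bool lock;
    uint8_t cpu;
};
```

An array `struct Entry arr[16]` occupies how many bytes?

3328

Msg: @0: prio [4B, align 4] → 4; @4: rss [1B, align 1] → 5; +3 pad (align 4); @8: pid [4B, align 4] → 12; @12: gid [1B, align 1] → 13; +3 pad (align 8); @16: uid [8B, align 8] → 24; size 24, align 8
@0: start_time [168B, align 8] → 168
@168: refcount [24B, align 8] → 192
@192: state [9B, align 1] → 201
@201: lock [1B, align 1] → 202
@202: cpu [1B, align 1] → 203
+5 tail pad (align 8)
size 208, align 8
array of 16: 16 × 208 = 3328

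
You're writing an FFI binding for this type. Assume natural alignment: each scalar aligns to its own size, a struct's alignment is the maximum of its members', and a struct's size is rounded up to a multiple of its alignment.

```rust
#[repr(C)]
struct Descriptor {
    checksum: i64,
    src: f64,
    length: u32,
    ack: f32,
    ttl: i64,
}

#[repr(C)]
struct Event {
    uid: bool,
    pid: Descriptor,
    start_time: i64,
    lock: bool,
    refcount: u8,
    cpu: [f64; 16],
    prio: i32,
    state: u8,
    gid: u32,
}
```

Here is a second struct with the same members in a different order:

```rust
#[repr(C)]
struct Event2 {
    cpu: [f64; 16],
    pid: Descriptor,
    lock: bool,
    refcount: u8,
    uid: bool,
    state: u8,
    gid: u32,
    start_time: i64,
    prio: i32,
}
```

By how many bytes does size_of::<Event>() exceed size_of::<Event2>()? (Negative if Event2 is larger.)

16

Descriptor: @0: checksum [8B, align 8] → 8; @8: src [8B, align 8] → 16; @16: length [4B, align 4] → 20; @20: ack [4B, align 4] → 24; @24: ttl [8B, align 8] → 32; size 32, align 8
@0: uid [1B, align 1] → 1
+7 pad (align 8)
@8: pid [32B, align 8] → 40
@40: start_time [8B, align 8] → 48
@48: lock [1B, align 1] → 49
@49: refcount [1B, align 1] → 50
+6 pad (align 8)
@56: cpu [128B, align 8] → 184
@184: prio [4B, align 4] → 188
@188: state [1B, align 1] → 189
+3 pad (align 4)
@192: gid [4B, align 4] → 196
+4 tail pad (align 8)
size 200, align 8
— Event2 —
@0: cpu [128B, align 8] → 128
@128: pid [32B, align 8] → 160
@160: lock [1B, align 1] → 161
@161: refcount [1B, align 1] → 162
@162: uid [1B, align 1] → 163
@163: state [1B, align 1] → 164
@164: gid [4B, align 4] → 168
@168: start_time [8B, align 8] → 176
@176: prio [4B, align 4] → 180
+4 tail pad (align 8)
size 184, align 8
200 − 184 = 16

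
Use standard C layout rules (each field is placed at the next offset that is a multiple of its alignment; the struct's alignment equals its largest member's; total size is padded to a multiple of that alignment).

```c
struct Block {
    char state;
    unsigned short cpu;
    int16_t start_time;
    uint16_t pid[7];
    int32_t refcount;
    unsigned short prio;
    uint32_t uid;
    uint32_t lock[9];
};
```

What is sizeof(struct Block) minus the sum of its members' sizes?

3

state at 0 (size 1, align 1) → ends 1
pad 1 to align 2 for cpu
cpu at 2 (size 2, align 2) → ends 4
start_time at 4 (size 2, align 2) → ends 6
pid at 6 (size 14, align 2) → ends 20
refcount at 20 (size 4, align 4) → ends 24
prio at 24 (size 2, align 2) → ends 26
pad 2 to align 4 for uid
uid at 28 (size 4, align 4) → ends 32
lock at 32 (size 36, align 4) → ends 68
total 68 bytes, alignment 4
data bytes 65, size 68 → padding 3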